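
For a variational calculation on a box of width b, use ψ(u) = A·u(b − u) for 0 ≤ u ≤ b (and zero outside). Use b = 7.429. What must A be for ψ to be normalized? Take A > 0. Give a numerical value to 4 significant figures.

The normalization condition is ∫|ψ|² du = 1 from 0 to b.
Expanding the polynomial and integrating term by term, ∫|ψ|² du = A²·(b^5/30).
Setting this equal to 1 gives A² = 1/(b^5/30).
Substituting b = 7.429 gives A² = 0.0013258, so A = 0.036411.

A ≈ 0.03641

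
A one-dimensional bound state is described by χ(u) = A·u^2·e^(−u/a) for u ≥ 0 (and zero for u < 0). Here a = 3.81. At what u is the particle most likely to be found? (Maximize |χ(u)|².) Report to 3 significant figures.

u ≈ 7.62

Set d/du [|χ(u)|²] = 0 and solve for u > 0.
Solving yields u = 2·a.
With a = 3.81, the most probable position is 7.620.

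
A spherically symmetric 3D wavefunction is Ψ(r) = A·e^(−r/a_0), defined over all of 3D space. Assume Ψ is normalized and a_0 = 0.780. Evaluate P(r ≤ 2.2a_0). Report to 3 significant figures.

P ≈ 0.815

With dV = 4πr²dr, the probability is ∫|Ψ|² dV over r ≤ 2.2a_0.
Normalization gives A² = 1/(π·a_0^3).
In terms of u = r/a_0 (A², 4π and the length scale all cancel between numerator and denominator), P = [∫_{0}^{2.2} u^2·e^(-2·u) du] / [∫_{0}^{∞} u^2·e^(-2·u) du].
Using ∫ u^2·e^(-2·u) du = -(2·u^2 + 2·u + 1)·e^(-2·u)/4, the numerator is 1/4 - 377·e^(-22/5)/100 and the denominator is 1/4.
The region integral divided by the full integral gives P = 0.8149.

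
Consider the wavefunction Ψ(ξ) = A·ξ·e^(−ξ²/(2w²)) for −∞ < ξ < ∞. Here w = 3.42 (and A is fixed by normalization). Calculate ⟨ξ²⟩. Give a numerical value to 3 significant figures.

⟨ξ²⟩ = ∫ ξ^2 |Ψ|² dξ over the full domain.
With ∫_{−∞}^{∞} ξ^(2m) e^(−αξ²) dξ = (2m−1)!!·√π / (2^m α^(m+1/2)), evaluating both integrals, ⟨ξ²⟩ = 3·w^2/2.
Putting w = 3.42 gives 17.54.

⟨ξ^2⟩ ≈ 17.5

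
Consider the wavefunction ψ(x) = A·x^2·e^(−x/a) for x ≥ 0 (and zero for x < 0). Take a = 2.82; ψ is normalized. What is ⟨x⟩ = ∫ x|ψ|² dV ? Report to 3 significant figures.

⟨x⟩ = ∫ x |ψ|² dx over the full domain.
The ratio of the moment integral to the normalization integral gives ⟨x⟩ = 5·a/2.
Putting a = 2.82 gives 7.050.

⟨x⟩ ≈ 7.05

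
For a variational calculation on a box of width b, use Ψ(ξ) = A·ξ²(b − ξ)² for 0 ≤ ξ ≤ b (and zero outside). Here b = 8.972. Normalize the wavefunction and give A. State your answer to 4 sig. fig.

We need A² ∫|f|² dξ = 1, taking the integral from 0 to b.
Carrying out the integral gives A² · b^9/630.
Setting this equal to 1 gives A² = 1/(b^9/630).
Plugging in b = 8.972 yields A = 0.0012932.

A ≈ 0.001293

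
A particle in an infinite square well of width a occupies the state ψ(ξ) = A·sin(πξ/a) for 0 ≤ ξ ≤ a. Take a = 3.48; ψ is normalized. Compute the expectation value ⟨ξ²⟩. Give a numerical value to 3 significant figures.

By definition ⟨ξ²⟩ = ∫ ξ^2 |ψ(ξ)|² dξ.
With ∫₀^a sin²(nπξ/a) dξ = a/2, evaluating both integrals, ⟨ξ²⟩ = -a^2/(2·π^2) + a^2/3.
With a = 3.48, ⟨ξ^2⟩ = 3.423.

⟨ξ^2⟩ ≈ 3.42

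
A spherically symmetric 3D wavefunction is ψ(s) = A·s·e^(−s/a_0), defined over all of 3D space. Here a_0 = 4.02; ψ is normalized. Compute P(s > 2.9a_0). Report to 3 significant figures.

Integrate the radial probability density 4πs²|ψ|² over s > 2.9a_0.
A² is fixed by ∫₀^∞ 4πs²|ψ|² ds = 1, i.e. A² = (3·π·a_0^5)^(−1).
Substituting u = s/a_0, A², 4π and the length scale all cancel in the ratio: P = ∫_{2.9}^{∞} u^4·e^(-2·u) du / ∫_{0}^{∞} u^4·e^(-2·u) du.
Using ∫ u^4·e^(-2·u) du = -(u^4/2 + u^3 + 3·u^2/2 + 3·u/2 + 3/4)·e^(-2·u), the numerator is ≈ 0.23454 and the denominator is 3/4.
Taking the ratio yields P = 0.3127.

P ≈ 0.313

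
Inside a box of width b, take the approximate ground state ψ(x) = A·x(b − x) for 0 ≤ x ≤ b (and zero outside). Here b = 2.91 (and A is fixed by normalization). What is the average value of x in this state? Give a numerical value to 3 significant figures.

By definition ⟨x⟩ = ∫ x |ψ(x)|² dx.
Expanding the polynomial and integrating term by term, the ratio of the moment integral to the normalization integral gives ⟨x⟩ = b/2.
With b = 2.91, ⟨x⟩ = 1.455.

⟨x⟩ ≈ 1.46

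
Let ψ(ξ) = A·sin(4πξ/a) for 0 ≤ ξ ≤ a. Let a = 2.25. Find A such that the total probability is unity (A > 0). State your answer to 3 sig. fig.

A ≈ 0.943

We need A² ∫|f|² dξ = 1, taking the integral from 0 to a.
Using sin²θ = (1 − cos 2θ)/2, the integral (without the A² prefactor) comes out to a/2.
With a = 2.25: A² = 0.8889 and A = 0.9428.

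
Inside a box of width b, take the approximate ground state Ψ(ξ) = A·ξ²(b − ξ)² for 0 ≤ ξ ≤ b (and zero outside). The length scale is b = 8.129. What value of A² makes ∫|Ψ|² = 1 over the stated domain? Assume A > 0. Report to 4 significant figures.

We need A² ∫|f|² dξ = 1, taking the integral from 0 to b.
With Ψ = A·ξ²(b − ξ)², the integral evaluates to A²·[b^9/630].
Setting this equal to 1 gives A² = 1/(b^9/630).
Substituting b = 8.129 gives A² = 0.0000040645, so A = 0.0020161.

A^2 ≈ 0.000004064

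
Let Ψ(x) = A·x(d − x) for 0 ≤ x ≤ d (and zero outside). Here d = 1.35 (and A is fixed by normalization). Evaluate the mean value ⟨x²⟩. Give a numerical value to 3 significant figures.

⟨x²⟩ = ∫ x^2 |Ψ|² dx over the full domain.
Expanding the polynomial and integrating term by term, evaluating both integrals, ⟨x²⟩ = 2·d^2/7.
Putting d = 1.35 gives 0.5207.

⟨x^2⟩ ≈ 0.521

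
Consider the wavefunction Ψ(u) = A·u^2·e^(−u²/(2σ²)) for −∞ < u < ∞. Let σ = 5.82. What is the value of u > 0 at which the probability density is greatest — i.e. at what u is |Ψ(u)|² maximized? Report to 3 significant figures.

Differentiate |Ψ(u)|² with respect to u and set to zero.
Solving yields u = √(2)·σ.
With σ = 5.82, the value of u > 0 at which the probability density is greatest is 8.231.

u ≈ 8.23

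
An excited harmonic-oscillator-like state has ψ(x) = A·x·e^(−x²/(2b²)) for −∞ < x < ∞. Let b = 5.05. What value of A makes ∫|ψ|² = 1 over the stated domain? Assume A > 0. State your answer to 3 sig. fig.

Normalization requires ∫|ψ|² dx = 1, integrated from −∞ to ∞.
With ψ = A·x·e^(−x²/(2b²)), the integral evaluates to A²·[√(π)·b^3/2].
So A² = (√(π)·b^3/2)^(−1).
With b = 5.05: A² = 0.008762 and A = 0.09360.

A ≈ 0.0936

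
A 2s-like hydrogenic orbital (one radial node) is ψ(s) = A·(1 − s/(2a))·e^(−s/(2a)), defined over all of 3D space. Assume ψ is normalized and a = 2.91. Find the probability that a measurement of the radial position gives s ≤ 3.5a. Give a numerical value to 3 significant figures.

With dV = 4πs²ds, the probability is ∫|ψ|² dV over s ≤ 3.5a.
Normalization gives A² = 1/(8·π·a^3).
In terms of u = s/a (A², 4π and the length scale all cancel between numerator and denominator), P = [∫_{0}^{3.5} u^2·(1 - u/2)^2·e^(-u) du] / [∫_{0}^{∞} u^2·(1 - u/2)^2·e^(-u) du].
With ∫ u^2·(1 - u/2)^2·e^(-u) du = -(u^4/4 + u^2 + 2·u + 2)·e^(-u) + C, the region integral is 2 - 3761·e^(-7/2)/64 and the full one is 2.
Taking the ratio yields P = 0.1127.

P ≈ 0.113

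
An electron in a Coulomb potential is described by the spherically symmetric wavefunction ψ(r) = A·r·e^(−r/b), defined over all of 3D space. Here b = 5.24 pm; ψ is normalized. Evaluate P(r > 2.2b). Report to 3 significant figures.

Integrate the radial probability density 4πr²|ψ|² over r > 2.2b.
The full normalization integral is A²·[3·π·b^5] = 1, fixing A².
Let u = r/b; then A², 4π and the length scale all cancel, so P = ∫_{2.2}^{∞} u^4·e^(-2·u) du ÷ ∫_{0}^{∞} u^4·e^(-2·u) du.
An antiderivative of u^4·e^(-2·u) is -(u^4/2 + u^3 + 3·u^2/2 + 3·u/2 + 3/4)·e^(-2·u); evaluating from 2.2 to ∞ gives ≈ 0.41339, while the full integral is 3/4.
This evaluates to P = 0.5512.

P ≈ 0.551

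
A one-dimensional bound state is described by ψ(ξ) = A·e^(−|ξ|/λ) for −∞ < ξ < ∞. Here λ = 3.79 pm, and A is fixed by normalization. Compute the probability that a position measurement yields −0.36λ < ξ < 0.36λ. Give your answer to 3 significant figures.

P ≈ 0.513

P = ∫_{−0.36λ}^{0.36λ} |ψ(ξ)|² dξ.
The normalization integral ∫|ψ|²dξ over the whole domain equals λ·A², and A² cancels in the ratio.
Both integrals are even about ξ = 0, so only the ξ ≥ 0 halves are needed (the factors of 2 cancel). Substituting u = ξ/λ, A² and the length scale cancel in the ratio: P = ∫_{0}^{0.36} e^(-2·u) du / ∫_{0}^{∞} e^(-2·u) du.
With ∫ e^(-2·u) du = -e^(-2·u)/2 + C, the region integral is 1/2 - e^(-18/25)/2 and the full one is 1/2.
Evaluating gives P = 0.5132.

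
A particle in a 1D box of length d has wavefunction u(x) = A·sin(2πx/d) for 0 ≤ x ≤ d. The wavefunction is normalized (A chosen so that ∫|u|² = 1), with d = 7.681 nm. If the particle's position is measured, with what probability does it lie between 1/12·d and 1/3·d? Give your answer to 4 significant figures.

P = ∫_{1/12·d}^{1/3·d} |u(x)|² dx.
With A² fixed by ∫|u|² = 1, i.e. A² = (d/2)^(−1), substitute and integrate.
Substituting t = x/d, A² and the length scale cancel in the ratio: P = ∫_{1/12}^{1/3} sin(2·π·t)^2 dt / ∫_{0}^{1} sin(2·π·t)^2 dt.
An antiderivative of sin(2·π·t)^2 is t/2 - sin(4·π·t)/(8·π); evaluating from 1/12 to 1/3 gives √(3)/(8·π) + 1/8, while the full integral is 1/2.
This works out to P = (√(3) + π)/(4·π).

P ≈ 0.3878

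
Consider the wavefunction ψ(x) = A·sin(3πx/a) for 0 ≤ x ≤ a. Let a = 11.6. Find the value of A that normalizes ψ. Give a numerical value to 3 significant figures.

We need A² ∫|f|² dx = 1, taking the integral from 0 to a.
∫|ψ|² dx = A²·(a/2).
Setting this equal to 1 gives A² = 1/(a/2).
Plugging in a = 11.6 yields A = 0.4152.

A ≈ 0.415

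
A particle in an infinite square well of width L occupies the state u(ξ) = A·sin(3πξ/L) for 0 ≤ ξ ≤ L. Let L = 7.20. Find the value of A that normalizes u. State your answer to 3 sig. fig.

The normalization condition is ∫|u|² dξ = 1 from 0 to L.
Using sin²θ = (1 − cos 2θ)/2, the integral (without the A² prefactor) comes out to L/2.
Hence A² = 1/[L/2].
With L = 7.20: A² = 0.2778 and A = 0.5270.

A ≈ 0.527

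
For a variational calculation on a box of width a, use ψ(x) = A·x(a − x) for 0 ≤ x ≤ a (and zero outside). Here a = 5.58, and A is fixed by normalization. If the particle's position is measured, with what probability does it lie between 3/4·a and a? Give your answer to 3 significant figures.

P ≈ 0.104

The probability is P = ∫ |ψ|² dx over [3/4·a, a].
The normalization integral ∫|ψ|²dx over the whole domain equals a^5/30·A², and A² cancels in the ratio.
Let u = x/a; then A² and the length scale cancel, so P = ∫_{3/4}^{1} u^2·(1 - u)^2 du ÷ ∫_{0}^{1} u^2·(1 - u)^2 du.
With ∫ u^2·(1 - u)^2 du = u^3·(6·u^2 - 15·u + 10)/30 + C, the region integral is ≈ 0.0034505 and the full one is 1/30.
Evaluating gives P = 53/512.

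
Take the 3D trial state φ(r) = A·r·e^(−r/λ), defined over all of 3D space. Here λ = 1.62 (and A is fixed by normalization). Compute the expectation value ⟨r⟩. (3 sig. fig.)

⟨r⟩ = ∫ r |φ|² 4πr² dr over the full domain.
Evaluating both integrals, ⟨r⟩ = 5·λ/2.
With λ = 1.62, ⟨r⟩ = 4.050.

⟨r⟩ ≈ 4.05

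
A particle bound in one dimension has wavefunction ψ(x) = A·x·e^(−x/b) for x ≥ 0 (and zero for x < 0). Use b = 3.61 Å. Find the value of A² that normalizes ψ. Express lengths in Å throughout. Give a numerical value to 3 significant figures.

A^2 ≈ 0.0850 Å^(-3)

The normalization condition is ∫|ψ|² dx = 1 from 0 to ∞.
Using ∫₀^∞ xⁿ e^(−αx) dx = n!/αⁿ⁺¹, carrying out the integral gives A² · b^3/4.
Setting this equal to 1 gives A² = 1/(b^3/4).
Plugging in b = 3.61 yields A = 0.2916.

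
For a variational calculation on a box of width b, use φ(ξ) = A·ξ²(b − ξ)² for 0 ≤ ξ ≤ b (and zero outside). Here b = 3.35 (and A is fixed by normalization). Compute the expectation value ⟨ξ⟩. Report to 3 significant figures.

⟨ξ⟩ = ∫ ξ |φ|² dξ over the full domain.
Expanding the polynomial and integrating term by term, the ratio of the moment integral to the normalization integral gives ⟨ξ⟩ = b/2.
Putting b = 3.35 gives 1.675.

⟨ξ⟩ ≈ 1.68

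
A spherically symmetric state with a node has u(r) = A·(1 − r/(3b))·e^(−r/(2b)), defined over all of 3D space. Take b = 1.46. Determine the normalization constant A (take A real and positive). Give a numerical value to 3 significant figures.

A ≈ 0.196

Require ∫ |u|² 4πr² dr = 1 over the whole domain.
The integral (without the A² prefactor) comes out to 8·π·b^3/3.
Plugging in b = 1.46 yields A = 0.1958.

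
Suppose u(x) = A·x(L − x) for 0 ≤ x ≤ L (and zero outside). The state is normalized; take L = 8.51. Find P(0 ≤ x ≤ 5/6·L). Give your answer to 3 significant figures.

|u|² is the probability density, so P = ∫_{0}^{5/6·L} |u|² dx.
Since A² = 1/(L^5/30), this is the region integral divided by the full normalization integral.
In terms of t = x/L (A² and the length scale cancel between numerator and denominator), P = [∫_{0}^{5/6} t^2·(1 - t)^2 dt] / [∫_{0}^{1} t^2·(1 - t)^2 dt].
An antiderivative of t^2·(1 - t)^2 is t^3·(6·t^2 - 15·t + 10)/30; evaluating from 0 to 5/6 gives 125/3888, while the full integral is 1/30.
The result is P = 625/648.

P ≈ 0.965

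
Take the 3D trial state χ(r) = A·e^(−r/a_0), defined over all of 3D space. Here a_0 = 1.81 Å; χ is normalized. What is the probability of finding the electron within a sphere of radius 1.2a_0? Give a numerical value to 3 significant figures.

With dV = 4πr²dr, the probability is ∫|χ|² dV over r ≤ 1.2a_0.
Normalization gives A² = 1/(π·a_0^3).
Let u = r/a_0; then A², 4π and the length scale all cancel, so P = ∫_{0}^{1.2} u^2·e^(-2·u) du ÷ ∫_{0}^{∞} u^2·e^(-2·u) du.
An antiderivative of u^2·e^(-2·u) is -(2·u^2 + 2·u + 1)·e^(-2·u)/4; evaluating from 0 to 1.2 gives 1/4 - 157·e^(-12/5)/100, while the full integral is 1/4.
This evaluates to P = 0.4303.

P ≈ 0.430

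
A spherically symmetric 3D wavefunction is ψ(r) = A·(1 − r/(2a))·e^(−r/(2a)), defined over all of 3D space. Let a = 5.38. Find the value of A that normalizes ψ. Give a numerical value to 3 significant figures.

A ≈ 0.0160

We need A² ∫|f|² 4πr² dr = 1, taking the integral from 0 to ∞.
Using ∫₀^∞ rⁿ e^(−αr) dr = n!/αⁿ⁺¹, ∫|ψ|² 4πr² dr = A²·(8·π·a^3).
So A² = (8·π·a^3)^(−1).
Substituting a = 5.38 gives A² = 0.0002555, so A = 0.01598.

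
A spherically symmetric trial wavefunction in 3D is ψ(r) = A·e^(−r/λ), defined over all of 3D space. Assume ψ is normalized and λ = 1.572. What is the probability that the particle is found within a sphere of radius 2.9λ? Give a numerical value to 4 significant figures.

With dV = 4πr²dr, the probability is ∫|ψ|² dV over r ≤ 2.9λ.
A² is fixed by ∫₀^∞ 4πr²|ψ|² dr = 1, i.e. A² = (π·λ^3)^(−1).
Substituting u = r/λ, A², 4π and the length scale all cancel in the ratio: P = ∫_{0}^{2.9} u^2·e^(-2·u) du / ∫_{0}^{∞} u^2·e^(-2·u) du.
Using ∫ u^2·e^(-2·u) du = -(2·u^2 + 2·u + 1)·e^(-2·u)/4, the numerator is 1/4 - 1181·e^(-29/5)/200 and the denominator is 1/4.
This evaluates to P = 0.92849.

P ≈ 0.9285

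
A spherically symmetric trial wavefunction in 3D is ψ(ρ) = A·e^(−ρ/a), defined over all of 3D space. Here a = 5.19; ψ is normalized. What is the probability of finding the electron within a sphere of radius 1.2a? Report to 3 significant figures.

P = ∫ |ψ|² 4πρ² dρ over ρ ≤ 1.2a.
Normalization gives A² = 1/(π·a^3).
Substituting u = ρ/a, A², 4π and the length scale all cancel in the ratio: P = ∫_{0}^{1.2} u^2·e^(-2·u) du / ∫_{0}^{∞} u^2·e^(-2·u) du.
With ∫ u^2·e^(-2·u) du = -(2·u^2 + 2·u + 1)·e^(-2·u)/4 + C, the region integral is 1/4 - 157·e^(-12/5)/100 and the full one is 1/4.
This evaluates to P = 0.4303.

P ≈ 0.430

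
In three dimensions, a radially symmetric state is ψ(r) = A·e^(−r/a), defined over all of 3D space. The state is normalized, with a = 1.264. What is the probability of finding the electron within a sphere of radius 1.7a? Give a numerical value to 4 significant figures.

P ≈ 0.6603

With dV = 4πr²dr, the probability is ∫|ψ|² dV over r ≤ 1.7a.
A² is fixed by ∫₀^∞ 4πr²|ψ|² dr = 1, i.e. A² = (π·a^3)^(−1).
In terms of u = r/a (A², 4π and the length scale all cancel between numerator and denominator), P = [∫_{0}^{1.7} u^2·e^(-2·u) du] / [∫_{0}^{∞} u^2·e^(-2·u) du].
An antiderivative of u^2·e^(-2·u) is -(2·u^2 + 2·u + 1)·e^(-2·u)/4; evaluating from 0 to 1.7 gives 1/4 - 509·e^(-17/5)/200, while the full integral is 1/4.
Taking the ratio yields P = 0.66026.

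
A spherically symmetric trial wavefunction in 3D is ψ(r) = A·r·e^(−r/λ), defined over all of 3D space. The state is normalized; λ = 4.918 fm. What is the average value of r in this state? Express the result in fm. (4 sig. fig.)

⟨r⟩ ≈ 12.30 fm

By definition ⟨r⟩ = ∫ r |ψ(r)|² 4πr² dr.
The ratio of the moment integral to the normalization integral gives ⟨r⟩ = 5·λ/2.
With λ = 4.918, ⟨r⟩ = 12.295.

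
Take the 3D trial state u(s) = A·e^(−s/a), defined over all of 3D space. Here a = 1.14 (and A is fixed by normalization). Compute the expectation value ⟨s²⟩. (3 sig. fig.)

⟨s^2⟩ ≈ 3.90

⟨s²⟩ = ∫ s^2 |u|² 4πs² ds over the full domain.
Recall ∫₀^∞ s^m e^(−s/β) ds = m!·β^(m+1), the ratio of the moment integral to the normalization integral gives ⟨s²⟩ = 3·a^2.
Putting a = 1.14 gives 3.899.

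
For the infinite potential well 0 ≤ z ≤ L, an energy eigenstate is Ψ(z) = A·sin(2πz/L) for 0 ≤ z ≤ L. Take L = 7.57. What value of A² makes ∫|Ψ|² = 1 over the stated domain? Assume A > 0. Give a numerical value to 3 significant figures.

A^2 ≈ 0.264

Normalization requires ∫|Ψ|² dz = 1, integrated from 0 to L.
The integral (without the A² prefactor) comes out to L/2.
Hence A² = 1/[L/2].
Plugging in L = 7.57 yields A = 0.5140.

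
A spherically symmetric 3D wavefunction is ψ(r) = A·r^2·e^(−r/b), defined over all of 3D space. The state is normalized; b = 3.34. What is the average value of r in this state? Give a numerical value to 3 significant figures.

By definition ⟨r⟩ = ∫ r |ψ(r)|² 4πr² dr.
Since the A² factors cancel between numerator and denominator, ⟨r⟩ = 7·b/2.
With b = 3.34, ⟨r⟩ = 11.69.

⟨r⟩ ≈ 11.7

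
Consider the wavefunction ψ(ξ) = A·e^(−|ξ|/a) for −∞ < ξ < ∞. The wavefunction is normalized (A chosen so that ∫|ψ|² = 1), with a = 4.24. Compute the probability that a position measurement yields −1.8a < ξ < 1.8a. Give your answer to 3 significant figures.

P ≈ 0.973

|ψ|² is the probability density, so P = ∫_{−1.8a}^{1.8a} |ψ|² dξ.
Since A² = 1/(a), this is the region integral divided by the full normalization integral.
Both integrals are even about ξ = 0, so only the ξ ≥ 0 halves are needed (the factors of 2 cancel). In terms of u = ξ/a (A² and the length scale cancel between numerator and denominator), P = [∫_{0}^{1.8} e^(-2·u) du] / [∫_{0}^{∞} e^(-2·u) du].
An antiderivative of e^(-2·u) is -e^(-2·u)/2; evaluating from 0 to 1.8 gives 1/2 - e^(-18/5)/2, while the full integral is 1/2.
Evaluating gives P = 0.9727.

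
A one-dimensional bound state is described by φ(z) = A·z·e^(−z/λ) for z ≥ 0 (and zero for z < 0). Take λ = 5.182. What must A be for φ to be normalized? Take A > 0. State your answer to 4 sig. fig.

The normalization condition is ∫|φ|² dz = 1 from 0 to ∞.
Using ∫₀^∞ zⁿ e^(−αz) dz = n!/αⁿ⁺¹, carrying out the integral gives A² · λ^3/4.
So A² = (λ^3/4)^(−1).
With λ = 5.182: A² = 0.028745 and A = 0.16954.

A ≈ 0.1695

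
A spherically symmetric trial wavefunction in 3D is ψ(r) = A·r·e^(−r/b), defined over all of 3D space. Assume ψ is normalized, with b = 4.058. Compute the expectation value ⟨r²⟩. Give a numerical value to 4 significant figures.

By definition ⟨r²⟩ = ∫ r^2 |ψ(r)|² 4πr² dr.
Recall ∫₀^∞ r^m e^(−r/β) dr = m!·β^(m+1), the ratio of the moment integral to the normalization integral gives ⟨r²⟩ = 15·b^2/2.
With b = 4.058, ⟨r^2⟩ = 123.51.

⟨r^2⟩ ≈ 123.5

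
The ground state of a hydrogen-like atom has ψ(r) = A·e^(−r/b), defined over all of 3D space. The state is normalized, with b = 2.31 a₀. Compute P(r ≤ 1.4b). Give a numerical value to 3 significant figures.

P ≈ 0.531

Integrate the radial probability density 4πr²|ψ|² over r ≤ 1.4b.
A² is fixed by ∫₀^∞ 4πr²|ψ|² dr = 1, i.e. A² = (π·b^3)^(−1).
Let u = r/b; then A², 4π and the length scale all cancel, so P = ∫_{0}^{1.4} u^2·e^(-2·u) du ÷ ∫_{0}^{∞} u^2·e^(-2·u) du.
With ∫ u^2·e^(-2·u) du = -(2·u^2 + 2·u + 1)·e^(-2·u)/4 + C, the region integral is 1/4 - 193·e^(-14/5)/100 and the full one is 1/4.
Taking the ratio yields P = 0.5305.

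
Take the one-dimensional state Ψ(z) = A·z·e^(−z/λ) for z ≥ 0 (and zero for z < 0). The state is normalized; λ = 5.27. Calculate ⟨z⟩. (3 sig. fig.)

⟨z⟩ ≈ 7.91

The expectation value is the |Ψ|²-weighted average of z: ∫ z|Ψ|² dz.
Evaluating both integrals, ⟨z⟩ = 3·λ/2.
With λ = 5.27, ⟨z⟩ = 7.905.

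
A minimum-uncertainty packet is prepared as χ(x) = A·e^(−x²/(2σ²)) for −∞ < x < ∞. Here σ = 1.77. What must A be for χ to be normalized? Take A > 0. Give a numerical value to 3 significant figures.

A ≈ 0.565

The normalization condition is ∫|χ|² dx = 1 from −∞ to ∞.
Carrying out the integral gives A² · √(π)·σ.
Hence A² = 1/[√(π)·σ].
Plugging in σ = 1.77 yields A = 0.5646.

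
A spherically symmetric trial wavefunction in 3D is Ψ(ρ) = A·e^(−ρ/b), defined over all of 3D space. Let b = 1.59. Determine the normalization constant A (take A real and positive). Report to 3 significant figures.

The normalization condition is ∫|Ψ|² 4πρ² dρ = 1 from 0 to ∞.
In 3D with spherical symmetry the volume element is 4πρ² dρ.
∫|Ψ|² 4πρ² dρ = A²·(π·b^3).
So A² = (π·b^3)^(−1).
Substituting b = 1.59 gives A² = 0.07919, so A = 0.2814.

A ≈ 0.281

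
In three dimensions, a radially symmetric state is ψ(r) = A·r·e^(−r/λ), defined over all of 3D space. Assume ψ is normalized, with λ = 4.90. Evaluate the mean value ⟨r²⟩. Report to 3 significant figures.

⟨r^2⟩ ≈ 180

By definition ⟨r²⟩ = ∫ r^2 |ψ(r)|² 4πr² dr.
Recall ∫₀^∞ r^m e^(−r/β) dr = m!·β^(m+1), evaluating both integrals, ⟨r²⟩ = 15·λ^2/2.
With λ = 4.90, ⟨r^2⟩ = 180.1.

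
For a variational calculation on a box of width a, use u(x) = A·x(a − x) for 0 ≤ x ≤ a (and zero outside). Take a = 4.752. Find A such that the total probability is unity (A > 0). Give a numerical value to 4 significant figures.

Normalization requires ∫|u|² dx = 1, integrated from 0 to a.
With u = A·x(a − x), the integral evaluates to A²·[a^5/30].
With a = 4.752: A² = 0.012381 and A = 0.11127.

A ≈ 0.1113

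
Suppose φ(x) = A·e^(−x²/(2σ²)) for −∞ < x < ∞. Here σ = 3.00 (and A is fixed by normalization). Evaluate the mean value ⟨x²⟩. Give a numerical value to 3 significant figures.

⟨x^2⟩ ≈ 4.50

The expectation value is the |φ|²-weighted average of x^2: ∫ x^2|φ|² dx.
Using the Gaussian integral ∫_{−∞}^{∞} e^(−αx²) dx = √(π/α), evaluating both integrals, ⟨x²⟩ = σ^2/2.
With σ = 3.00, ⟨x^2⟩ = 4.500.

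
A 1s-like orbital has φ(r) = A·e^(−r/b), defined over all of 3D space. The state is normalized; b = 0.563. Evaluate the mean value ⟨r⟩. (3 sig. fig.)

⟨r⟩ ≈ 0.845

The expectation value is the |φ|²-weighted average of r: ∫ r|φ|² 4πr² dr.
Since the A² factors cancel between numerator and denominator, ⟨r⟩ = 3·b/2.
Putting b = 0.563 gives 0.8445.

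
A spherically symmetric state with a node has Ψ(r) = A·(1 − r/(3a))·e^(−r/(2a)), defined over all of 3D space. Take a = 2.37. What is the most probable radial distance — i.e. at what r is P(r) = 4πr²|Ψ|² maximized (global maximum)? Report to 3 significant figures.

r ≈ 2.37

Set d/dr [P(r) = 4πr²|Ψ|²] = 0 and solve for r > 0.
Solving yields r = a.
With a = 2.37, the most probable radial distance is 2.370.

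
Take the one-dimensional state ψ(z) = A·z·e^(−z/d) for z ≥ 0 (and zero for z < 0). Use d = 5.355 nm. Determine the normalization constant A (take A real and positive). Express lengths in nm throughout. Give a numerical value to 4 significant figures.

A ≈ 0.1614 nm^(-3/2)

The normalization condition is ∫|ψ|² dz = 1 from 0 to ∞.
Using ∫₀^∞ zⁿ e^(−αz) dz = n!/αⁿ⁺¹, the integral (without the A² prefactor) comes out to d^3/4.
Substituting d = 5.355 gives A² = 0.026048, so A = 0.16140.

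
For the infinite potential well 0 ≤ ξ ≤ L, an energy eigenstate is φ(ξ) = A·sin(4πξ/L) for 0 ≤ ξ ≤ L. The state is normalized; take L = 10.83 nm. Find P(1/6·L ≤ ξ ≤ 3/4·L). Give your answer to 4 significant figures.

P ≈ 0.5489

The probability is P = ∫ |φ|² dξ over [1/6·L, 3/4·L].
Since A² = 1/(L/2), this is the region integral divided by the full normalization integral.
Let u = ξ/L; then A² and the length scale cancel, so P = ∫_{1/6}^{3/4} sin(4·π·u)^2 du ÷ ∫_{0}^{1} sin(4·π·u)^2 du.
Using ∫ sin(4·π·u)^2 du = u/2 - sin(4·π·u)·cos(4·π·u)/(8·π), the numerator is -√(3)/(32·π) + 7/24 and the denominator is 1/2.
This works out to P = -√(3)/(16·π) + 7/12.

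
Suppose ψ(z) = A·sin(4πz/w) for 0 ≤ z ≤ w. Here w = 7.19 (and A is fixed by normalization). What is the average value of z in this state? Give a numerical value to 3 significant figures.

By definition ⟨z⟩ = ∫ z |ψ(z)|² dz.
Using sin²θ = (1 − cos 2θ)/2, the ratio of the moment integral to the normalization integral gives ⟨z⟩ = w/2.
With w = 7.19, ⟨z⟩ = 3.595.

⟨z⟩ ≈ 3.60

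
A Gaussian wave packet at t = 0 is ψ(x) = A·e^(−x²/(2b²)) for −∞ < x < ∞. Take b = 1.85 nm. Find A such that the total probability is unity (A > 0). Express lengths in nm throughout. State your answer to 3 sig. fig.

The normalization condition is ∫|ψ|² dx = 1 from −∞ to ∞.
Differentiating ∫e^(−αx²) dx = √(π/α) under α to get the higher moments, the integral (without the A² prefactor) comes out to √(π)·b.
Setting this equal to 1 gives A² = 1/(√(π)·b).
Plugging in b = 1.85 yields A = 0.5522.

A ≈ 0.552 nm^(-1/2)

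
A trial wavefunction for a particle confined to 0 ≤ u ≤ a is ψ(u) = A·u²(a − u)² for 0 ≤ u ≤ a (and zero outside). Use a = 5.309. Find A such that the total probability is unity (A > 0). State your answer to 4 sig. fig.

Normalization requires ∫|ψ|² du = 1, integrated from 0 to a.
Expanding the polynomial and integrating term by term, carrying out the integral gives A² · a^9/630.
So A² = (a^9/630)^(−1).
With a = 5.309: A² = 0.00018803 and A = 0.013712.

A ≈ 0.01371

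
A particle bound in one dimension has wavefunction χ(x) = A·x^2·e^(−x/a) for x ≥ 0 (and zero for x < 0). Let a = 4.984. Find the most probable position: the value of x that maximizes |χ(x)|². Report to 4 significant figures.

x ≈ 9.968

The maximum of |χ(x)|² occurs where its derivative vanishes.
Solving yields x = 2·a.
With a = 4.984, the most probable position is 9.9680.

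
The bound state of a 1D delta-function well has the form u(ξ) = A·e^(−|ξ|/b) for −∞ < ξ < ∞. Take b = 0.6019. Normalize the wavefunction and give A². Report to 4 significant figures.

Normalization requires ∫|u|² dξ = 1, integrated from −∞ to ∞.
Carrying out the integral gives A² · b.
So A² = (b)^(−1).
Substituting b = 0.6019 gives A² = 1.6614, so A = 1.2890.

A^2 ≈ 1.661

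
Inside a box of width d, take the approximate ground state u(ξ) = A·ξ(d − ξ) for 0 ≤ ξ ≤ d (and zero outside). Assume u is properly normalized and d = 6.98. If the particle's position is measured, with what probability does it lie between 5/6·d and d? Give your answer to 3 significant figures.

P ≈ 0.0355

|u|² is the probability density, so P = ∫_{5/6·d}^{d} |u|² dξ.
With A² fixed by ∫|u|² = 1, i.e. A² = (d^5/30)^(−1), substitute and integrate.
In terms of t = ξ/d (A² and the length scale cancel between numerator and denominator), P = [∫_{5/6}^{1} t^2·(1 - t)^2 dt] / [∫_{0}^{1} t^2·(1 - t)^2 dt].
With ∫ t^2·(1 - t)^2 dt = t^3·(6·t^2 - 15·t + 10)/30 + C, the region integral is ≈ 0.0011831 and the full one is 1/30.
The result is P = 23/648.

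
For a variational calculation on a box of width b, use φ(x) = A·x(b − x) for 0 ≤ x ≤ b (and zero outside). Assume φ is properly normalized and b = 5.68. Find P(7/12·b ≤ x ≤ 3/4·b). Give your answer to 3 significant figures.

P ≈ 0.243

The probability is P = ∫ |φ|² dx over [7/12·b, 3/4·b].
Since A² = 1/(b^5/30), this is the region integral divided by the full normalization integral.
Substituting u = x/b, A² and the length scale cancel in the ratio: P = ∫_{7/12}^{3/4} u^2·(1 - u)^2 du / ∫_{0}^{1} u^2·(1 - u)^2 du.
Using ∫ u^2·(1 - u)^2 du = u^3·(6·u^2 - 15·u + 10)/30, the numerator is ≈ 0.0081035 and the denominator is 1/30.
Evaluating gives P = 0.2431.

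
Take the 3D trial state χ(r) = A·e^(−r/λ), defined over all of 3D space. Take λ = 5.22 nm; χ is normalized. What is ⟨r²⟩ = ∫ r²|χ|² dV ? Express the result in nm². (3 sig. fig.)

⟨r^2⟩ ≈ 81.7 nm^2

⟨r²⟩ = ∫ r^2 |χ|² 4πr² dr over the full domain.
Since the A² factors cancel between numerator and denominator, ⟨r²⟩ = 3·λ^2.
With λ = 5.22, ⟨r^2⟩ = 81.75.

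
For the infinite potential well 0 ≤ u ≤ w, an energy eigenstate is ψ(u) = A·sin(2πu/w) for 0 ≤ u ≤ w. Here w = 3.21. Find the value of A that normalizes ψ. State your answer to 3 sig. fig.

A ≈ 0.789

The normalization condition is ∫|ψ|² du = 1 from 0 to w.
With ∫₀^w sin²(nπu/w) du = w/2, ∫|ψ|² du = A²·(w/2).
So A² = (w/2)^(−1).
Substituting w = 3.21 gives A² = 0.6231, so A = 0.7893.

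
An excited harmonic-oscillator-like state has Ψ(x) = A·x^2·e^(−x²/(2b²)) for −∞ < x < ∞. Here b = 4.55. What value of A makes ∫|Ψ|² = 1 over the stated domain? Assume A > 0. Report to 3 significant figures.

A ≈ 0.0196

We need A² ∫|f|² dx = 1, taking the integral from −∞ to ∞.
Differentiating ∫e^(−αx²) dx = √(π/α) under α to get the higher moments, ∫|Ψ|² dx = A²·(3·√(π)·b^5/4).
Setting this equal to 1 gives A² = 1/(3·√(π)·b^5/4).
Plugging in b = 4.55 yields A = 0.01964.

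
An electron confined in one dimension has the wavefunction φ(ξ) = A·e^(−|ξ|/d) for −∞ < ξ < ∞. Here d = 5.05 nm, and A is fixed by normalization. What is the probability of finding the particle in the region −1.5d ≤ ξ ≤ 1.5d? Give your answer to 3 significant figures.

P ≈ 0.950

|φ|² is the probability density, so P = ∫_{−1.5d}^{1.5d} |φ|² dξ.
Since A² = 1/(d), this is the region integral divided by the full normalization integral.
Both integrals are even about ξ = 0, so only the ξ ≥ 0 halves are needed (the factors of 2 cancel). In terms of u = ξ/d (A² and the length scale cancel between numerator and denominator), P = [∫_{0}^{1.5} e^(-2·u) du] / [∫_{0}^{∞} e^(-2·u) du].
An antiderivative of e^(-2·u) is -e^(-2·u)/2; evaluating from 0 to 1.5 gives 1/2 - e^(-3)/2, while the full integral is 1/2.
Taking the ratio, P = 0.9502.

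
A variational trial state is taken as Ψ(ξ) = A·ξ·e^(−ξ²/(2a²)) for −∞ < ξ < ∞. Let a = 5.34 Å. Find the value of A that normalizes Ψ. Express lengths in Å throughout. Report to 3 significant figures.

A ≈ 0.0861 Å^(-3/2)

Require ∫ |Ψ|² dξ = 1 over the whole domain.
Carrying out the integral gives A² · √(π)·a^3/2.
So A² = (√(π)·a^3/2)^(−1).
Substituting a = 5.34 gives A² = 0.007410, so A = 0.08608.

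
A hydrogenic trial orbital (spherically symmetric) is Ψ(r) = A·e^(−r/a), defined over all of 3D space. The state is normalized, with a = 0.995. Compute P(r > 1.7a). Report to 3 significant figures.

With dV = 4πr²dr, the probability is ∫|Ψ|² dV over r > 1.7a.
The full normalization integral is A²·[π·a^3] = 1, fixing A².
In terms of u = r/a (A², 4π and the length scale all cancel between numerator and denominator), P = [∫_{1.7}^{∞} u^2·e^(-2·u) du] / [∫_{0}^{∞} u^2·e^(-2·u) du].
An antiderivative of u^2·e^(-2·u) is -(2·u^2 + 2·u + 1)·e^(-2·u)/4; evaluating from 1.7 to ∞ gives 509·e^(-17/5)/200, while the full integral is 1/4.
The region integral divided by the full integral gives P = 0.3397.

P ≈ 0.340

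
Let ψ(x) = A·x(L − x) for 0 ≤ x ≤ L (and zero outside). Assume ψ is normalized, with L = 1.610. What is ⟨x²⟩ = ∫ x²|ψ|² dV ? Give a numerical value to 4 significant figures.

By definition ⟨x²⟩ = ∫ x^2 |ψ(x)|² dx.
The ratio of the moment integral to the normalization integral gives ⟨x²⟩ = 2·L^2/7.
Putting L = 1.610 gives 0.74060.

⟨x^2⟩ ≈ 0.7406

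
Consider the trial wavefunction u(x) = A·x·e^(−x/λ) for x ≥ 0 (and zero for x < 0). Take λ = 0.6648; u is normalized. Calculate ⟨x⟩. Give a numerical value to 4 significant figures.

By definition ⟨x⟩ = ∫ x |u(x)|² dx.
Recall ∫₀^∞ x^m e^(−x/β) dx = m!·β^(m+1), since the A² factors cancel between numerator and denominator, ⟨x⟩ = 3·λ/2.
With λ = 0.6648, ⟨x⟩ = 0.99720.

⟨x⟩ ≈ 0.9972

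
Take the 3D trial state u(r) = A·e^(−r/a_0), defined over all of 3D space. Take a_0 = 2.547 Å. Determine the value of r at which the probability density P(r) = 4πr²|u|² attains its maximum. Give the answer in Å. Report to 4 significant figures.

Set d/dr [P(r) = 4πr²|u|²] = 0 and solve for r > 0.
Solving yields r = a_0.
With a_0 = 2.547, the most probable radial distance is 2.5470 Å.

r ≈ 2.547 Å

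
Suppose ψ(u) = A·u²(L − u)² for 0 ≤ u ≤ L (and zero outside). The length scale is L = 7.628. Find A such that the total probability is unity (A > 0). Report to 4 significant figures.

We need A² ∫|f|² du = 1, taking the integral from 0 to L.
Carrying out the integral gives A² · L^9/630.
So A² = (L^9/630)^(−1).
Substituting L = 7.628 gives A² = 0.0000072052, so A = 0.0026842.

A ≈ 0.002684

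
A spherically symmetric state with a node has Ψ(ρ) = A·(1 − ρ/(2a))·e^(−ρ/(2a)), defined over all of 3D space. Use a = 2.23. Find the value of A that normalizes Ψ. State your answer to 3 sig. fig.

Normalization requires ∫|Ψ|² 4πρ² dρ = 1, integrated from 0 to ∞.
In 3D with spherical symmetry the volume element is 4πρ² dρ.
Carrying out the integral gives A² · 8·π·a^3.
Setting this equal to 1 gives A² = 1/(8·π·a^3).
Plugging in a = 2.23 yields A = 0.05990.

A ≈ 0.0599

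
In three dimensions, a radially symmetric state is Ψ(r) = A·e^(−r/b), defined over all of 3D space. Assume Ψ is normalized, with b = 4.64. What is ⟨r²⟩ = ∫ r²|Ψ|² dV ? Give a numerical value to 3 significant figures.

The expectation value is the |Ψ|²-weighted average of r^2: ∫ r^2|Ψ|² 4πr² dr.
Using ∫₀^∞ rⁿ e^(−αr) dr = n!/αⁿ⁺¹, the ratio of the moment integral to the normalization integral gives ⟨r²⟩ = 3·b^2.
With b = 4.64, ⟨r^2⟩ = 64.59.

⟨r^2⟩ ≈ 64.6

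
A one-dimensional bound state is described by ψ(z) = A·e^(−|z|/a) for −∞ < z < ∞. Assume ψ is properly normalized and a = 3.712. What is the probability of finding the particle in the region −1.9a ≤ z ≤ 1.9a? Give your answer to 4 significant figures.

P = ∫_{−1.9a}^{1.9a} |ψ(z)|² dz.
Since A² = 1/(a), this is the region integral divided by the full normalization integral.
Both integrals are even about z = 0, so only the z ≥ 0 halves are needed (the factors of 2 cancel). Substituting u = z/a, A² and the length scale cancel in the ratio: P = ∫_{0}^{1.9} e^(-2·u) du / ∫_{0}^{∞} e^(-2·u) du.
Using ∫ e^(-2·u) du = -e^(-2·u)/2, the numerator is 1/2 - e^(-19/5)/2 and the denominator is 1/2.
Taking the ratio, P = 0.97763.

P ≈ 0.9776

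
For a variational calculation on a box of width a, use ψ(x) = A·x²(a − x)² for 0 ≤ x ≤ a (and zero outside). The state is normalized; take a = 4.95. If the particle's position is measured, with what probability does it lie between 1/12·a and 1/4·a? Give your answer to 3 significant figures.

P ≈ 0.0485

P = ∫_{1/12·a}^{1/4·a} |ψ(x)|² dx.
With A² fixed by ∫|ψ|² = 1, i.e. A² = (a^9/630)^(−1), substitute and integrate.
Let u = x/a; then A² and the length scale cancel, so P = ∫_{1/12}^{1/4} u^4·(1 - u)^4 du ÷ ∫_{0}^{1} u^4·(1 - u)^4 du.
An antiderivative of u^4·(1 - u)^4 is u^5·(70·u^4 - 315·u^3 + 540·u^2 - 420·u + 126)/630; evaluating from 1/12 to 1/4 gives ≈ 0.000077059, while the full integral is 1/630.
Taking the ratio, P = 0.04855.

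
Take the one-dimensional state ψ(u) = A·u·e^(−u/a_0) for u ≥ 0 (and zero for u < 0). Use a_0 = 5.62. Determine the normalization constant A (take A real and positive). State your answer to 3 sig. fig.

A ≈ 0.150

Normalization requires ∫|ψ|² du = 1, integrated from 0 to ∞.
∫|ψ|² du = A²·(a_0^3/4).
So A² = (a_0^3/4)^(−1).
With a_0 = 5.62: A² = 0.02253 and A = 0.1501.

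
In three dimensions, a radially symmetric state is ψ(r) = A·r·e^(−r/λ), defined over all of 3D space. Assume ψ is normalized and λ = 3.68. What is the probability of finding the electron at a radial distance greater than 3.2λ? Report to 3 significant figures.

P ≈ 0.235

With dV = 4πr²dr, the probability is ∫|ψ|² dV over r > 3.2λ.
Normalization gives A² = 1/(3·π·λ^5).
Let u = r/λ; then A², 4π and the length scale all cancel, so P = ∫_{3.2}^{∞} u^4·e^(-2·u) du ÷ ∫_{0}^{∞} u^4·e^(-2·u) du.
Using ∫ u^4·e^(-2·u) du = -(u^4/2 + u^3 + 3·u^2/2 + 3·u/2 + 3/4)·e^(-2·u), the numerator is ≈ 0.17630 and the denominator is 3/4.
This evaluates to P = 0.2351.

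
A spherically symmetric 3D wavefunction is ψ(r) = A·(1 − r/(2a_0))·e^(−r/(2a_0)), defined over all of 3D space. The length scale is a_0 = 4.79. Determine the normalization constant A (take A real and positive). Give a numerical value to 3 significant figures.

A ≈ 0.0190

We need A² ∫|f|² 4πr² dr = 1, taking the integral from 0 to ∞.
(Spherical symmetry: dV = 4πr² dr.)
With ∫₀^∞ r^4 e^(−αr) dr = 4!/α^5, carrying out the integral gives A² · 8·π·a_0^3.
So A² = (8·π·a_0^3)^(−1).
Substituting a_0 = 4.79 gives A² = 0.0003620, so A = 0.01903.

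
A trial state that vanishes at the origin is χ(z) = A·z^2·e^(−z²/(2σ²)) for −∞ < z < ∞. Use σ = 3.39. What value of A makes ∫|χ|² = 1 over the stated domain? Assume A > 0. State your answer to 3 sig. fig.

A ≈ 0.0410

The normalization condition is ∫|χ|² dz = 1 from −∞ to ∞.
Differentiating ∫e^(−αz²) dz = √(π/α) under α to get the higher moments, with χ = A·z^2·e^(−z²/(2σ²)), the integral evaluates to A²·[3·√(π)·σ^5/4].
So A² = (3·√(π)·σ^5/4)^(−1).
With σ = 3.39: A² = 0.001680 and A = 0.04099.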